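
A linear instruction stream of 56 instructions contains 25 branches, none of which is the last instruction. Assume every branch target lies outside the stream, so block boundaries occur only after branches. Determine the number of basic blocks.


With no in-sequence branch targets, the leaders are the first instruction plus the instruction after each branch.
Number of basic blocks = branches + 1
= 25 + 1 = 26

26


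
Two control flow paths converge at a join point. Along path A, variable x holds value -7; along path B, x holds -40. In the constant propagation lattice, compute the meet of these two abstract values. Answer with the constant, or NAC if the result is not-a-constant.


Meet operation: if both paths give the same constant, result is that constant; if they differ, result is NAC (not-a-constant).
Path A: -7, Path B: -40 -> differ
Result: not-a-constant -> NAC

NAC


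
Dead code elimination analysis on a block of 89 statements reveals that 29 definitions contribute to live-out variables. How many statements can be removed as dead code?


Dead code = total statements - live definitions
= 89 - 29 = 60

60


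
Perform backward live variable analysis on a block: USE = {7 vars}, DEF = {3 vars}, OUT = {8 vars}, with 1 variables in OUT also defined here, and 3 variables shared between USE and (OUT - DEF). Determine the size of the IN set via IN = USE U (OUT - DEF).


OUT - DEF: 8 - 1 = 7
|IN| = |USE| + |OUT - DEF| - |USE ∩ (OUT - DEF)| = 7 + 7 - 3 = 11

11


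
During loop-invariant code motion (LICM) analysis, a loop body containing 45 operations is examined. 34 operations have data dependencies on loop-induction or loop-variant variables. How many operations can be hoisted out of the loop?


Invariant candidates = total - loop-dependent
= 45 - 34 = 11

11


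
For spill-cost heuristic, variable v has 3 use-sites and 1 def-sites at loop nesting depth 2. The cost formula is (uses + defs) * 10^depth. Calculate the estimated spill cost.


uses + defs = 3 + 1 = 4
10^2 = 100
Spill cost = 4 * 100 = 400

400


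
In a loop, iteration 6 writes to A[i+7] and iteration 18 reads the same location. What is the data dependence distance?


Distance = read iteration - write iteration
= 18 - 6 = 12

12


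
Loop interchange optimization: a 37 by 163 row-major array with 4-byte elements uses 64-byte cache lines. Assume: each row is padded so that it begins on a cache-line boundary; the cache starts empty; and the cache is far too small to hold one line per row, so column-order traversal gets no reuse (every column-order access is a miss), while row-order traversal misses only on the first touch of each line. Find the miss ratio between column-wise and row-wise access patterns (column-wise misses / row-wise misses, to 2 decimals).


Each row occupies 163 * 4 = 652 bytes and starts on a line boundary, so it spans ceil(652 / 64) = 11 cache lines.
Row-major traversal misses (one per line touched): 37 * ceil(163 * 4 / 64) = 407
Column-major traversal misses (no reuse, every access misses): 37 * 163 = 6031
Ratio = 6031 / 407 = 14.82

14.82


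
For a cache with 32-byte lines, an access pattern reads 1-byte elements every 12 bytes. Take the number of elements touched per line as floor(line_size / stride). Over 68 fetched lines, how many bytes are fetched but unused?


Elements per line = floor(32 / 12) = 2
Bytes used per line = 2 * 1 = 2
Wasted per line = 32 - 2 = 30
Total wasted = 30 * 68 = 2040

2040


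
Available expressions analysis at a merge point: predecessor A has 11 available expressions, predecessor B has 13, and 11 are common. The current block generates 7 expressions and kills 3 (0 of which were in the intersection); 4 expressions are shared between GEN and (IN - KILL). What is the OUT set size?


IN = intersection of predecessors = 11
IN - KILL = 11 - 0 = 11
|OUT| = |GEN| + |IN - KILL| - |GEN ∩ (IN - KILL)| = 7 + 11 - 4 = 14

14


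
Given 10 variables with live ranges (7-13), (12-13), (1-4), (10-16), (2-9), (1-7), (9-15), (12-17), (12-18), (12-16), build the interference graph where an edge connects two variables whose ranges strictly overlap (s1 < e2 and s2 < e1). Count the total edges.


Check all pairs for overlapping intervals.
Two intervals (s1,e1) and (s2,e2) overlap if s1 < e2 and s2 < e1.
v0 (7-13) vs v1..v9: overlaps v1, v3, v4, v6, v7, v8, v9 -> 7
v1 (12-13) vs v2..v9: overlaps v3, v6, v7, v8, v9 -> 5
v2 (1-4) vs v3..v9: overlaps v4, v5 -> 2
v3 (10-16) vs v4..v9: overlaps v6, v7, v8, v9 -> 4
v4 (2-9) vs v5..v9: overlaps v5 -> 1
v5 (1-7) vs v6..v9: overlaps none -> 0
v6 (9-15) vs v7..v9: overlaps v7, v8, v9 -> 3
v7 (12-17) vs v8..v9: overlaps v8, v9 -> 2
v8 (12-18) vs v9: overlaps v9 -> 1
Total overlapping pairs = 7 + 5 + 2 + 4 + 1 + 0 + 3 + 2 + 1 = 25

25


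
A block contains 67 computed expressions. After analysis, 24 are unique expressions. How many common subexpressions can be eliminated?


CSE count = total expressions - unique expressions
= 67 - 24 = 43

43


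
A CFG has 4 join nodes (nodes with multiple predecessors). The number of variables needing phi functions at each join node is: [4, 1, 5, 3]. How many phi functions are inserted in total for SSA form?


Total phi functions = sum of phi functions at each join node
= 4 + 1 + 5 + 3 = 13

13


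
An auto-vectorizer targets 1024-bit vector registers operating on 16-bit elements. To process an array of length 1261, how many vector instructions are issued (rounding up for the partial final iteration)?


Width = 1024 / 16 = 64 elements per vector op
Iterations = ceil(1261 / 64) = 20

20


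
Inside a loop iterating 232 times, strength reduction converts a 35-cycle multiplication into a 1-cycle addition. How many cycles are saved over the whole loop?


Per-iteration saving = 35 - 1 = 34
Total saved = 232 * 34 = 7888

7888


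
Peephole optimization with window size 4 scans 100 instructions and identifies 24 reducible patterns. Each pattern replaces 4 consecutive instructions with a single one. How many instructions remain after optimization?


Each match removes 3 instructions.
Total removed = 24 * 3 = 72
Remaining = 100 - 72 = 28

28


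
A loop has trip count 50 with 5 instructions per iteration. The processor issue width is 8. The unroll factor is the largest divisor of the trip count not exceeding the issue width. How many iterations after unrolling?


Largest divisor of 50 <= 8 is 5
New iterations = 50 / 5 = 10

10


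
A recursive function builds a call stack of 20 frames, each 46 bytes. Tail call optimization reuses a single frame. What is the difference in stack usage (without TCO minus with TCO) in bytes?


Without TCO: 20 * 46 = 920 bytes
With TCO: reuse 1 frame = 46 bytes
Savings = 920 - 46 = 874

874


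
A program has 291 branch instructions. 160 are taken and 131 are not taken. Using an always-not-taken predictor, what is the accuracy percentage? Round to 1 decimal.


Predictor: always-not-taken
Correct predictions = 131
Accuracy = 131 / 291 * 100 = 45.0%

45.0


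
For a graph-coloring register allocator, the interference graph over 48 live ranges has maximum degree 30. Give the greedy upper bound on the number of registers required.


Greedy coloring never needs more than (max_degree + 1) colors: when coloring a vertex, at most max_degree neighbors are already colored.
Upper bound = 30 + 1 = 31

31


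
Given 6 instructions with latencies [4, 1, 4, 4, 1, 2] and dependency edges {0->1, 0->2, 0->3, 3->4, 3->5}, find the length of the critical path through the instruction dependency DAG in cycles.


Compute longest path through dependency graph: dist(Ik) = max over predecessors of dist + latency(Ik).
dist(I0) = latency 4 = 4
dist(I1) = dist(I0) + 1 = 4 + 1 = 5
dist(I2) = dist(I0) + 4 = 4 + 4 = 8
dist(I3) = dist(I0) + 4 = 4 + 4 = 8
dist(I4) = dist(I3) + 1 = 8 + 1 = 9
dist(I5) = dist(I3) + 2 = 8 + 2 = 10
Critical path = max dist = 10

10


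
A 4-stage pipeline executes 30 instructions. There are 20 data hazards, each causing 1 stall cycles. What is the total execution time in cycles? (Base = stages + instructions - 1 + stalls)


Base cycles = 4 + 30 - 1 = 33
Total stalls = 20 * 1 = 20
Total = 33 + 20 = 53

53


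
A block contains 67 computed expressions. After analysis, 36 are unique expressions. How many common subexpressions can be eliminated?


CSE count = total expressions - unique expressions
= 67 - 36 = 31

31


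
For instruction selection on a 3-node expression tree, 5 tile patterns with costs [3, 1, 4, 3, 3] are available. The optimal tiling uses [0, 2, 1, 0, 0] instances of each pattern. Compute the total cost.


Total cost = sum(count_i * cost_i)
= 0*3 + 2*1 + 1*4 + 0*3 + 0*3
= 6

6


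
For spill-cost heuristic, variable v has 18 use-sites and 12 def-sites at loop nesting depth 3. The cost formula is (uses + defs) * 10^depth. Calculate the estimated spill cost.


uses + defs = 18 + 12 = 30
10^3 = 1000
Spill cost = 30 * 1000 = 30000

30000


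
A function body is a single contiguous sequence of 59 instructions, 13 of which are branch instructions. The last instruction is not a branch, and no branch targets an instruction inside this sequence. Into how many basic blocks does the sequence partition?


With no in-sequence branch targets, the leaders are the first instruction plus the instruction after each branch.
Number of basic blocks = branches + 1
= 13 + 1 = 14

14


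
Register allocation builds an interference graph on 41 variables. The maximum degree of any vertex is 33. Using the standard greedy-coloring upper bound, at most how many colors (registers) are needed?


Greedy coloring never needs more than (max_degree + 1) colors: when coloring a vertex, at most max_degree neighbors are already colored.
Upper bound = 33 + 1 = 34

34


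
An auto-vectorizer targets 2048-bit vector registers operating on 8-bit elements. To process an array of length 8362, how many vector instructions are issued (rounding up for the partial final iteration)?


Width = 2048 / 8 = 256 elements per vector op
Iterations = ceil(8362 / 256) = 33

33


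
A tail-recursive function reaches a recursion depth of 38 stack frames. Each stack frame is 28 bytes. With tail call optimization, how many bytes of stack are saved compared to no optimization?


Without TCO: 38 * 28 = 1064 bytes
With TCO: reuse 1 frame = 28 bytes
Savings = 1064 - 28 = 1036

1036


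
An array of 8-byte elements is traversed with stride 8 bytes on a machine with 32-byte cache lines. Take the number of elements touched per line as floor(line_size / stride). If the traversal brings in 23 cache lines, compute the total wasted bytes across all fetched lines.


Elements per line = floor(32 / 8) = 4
Bytes used per line = 4 * 8 = 32
Wasted per line = 32 - 32 = 0
Total wasted = 0 * 23 = 0

0


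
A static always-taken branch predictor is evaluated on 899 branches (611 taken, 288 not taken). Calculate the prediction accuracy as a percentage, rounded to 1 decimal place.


Predictor: always-taken
Correct predictions = 611
Accuracy = 611 / 899 * 100 = 68.0%

68.0


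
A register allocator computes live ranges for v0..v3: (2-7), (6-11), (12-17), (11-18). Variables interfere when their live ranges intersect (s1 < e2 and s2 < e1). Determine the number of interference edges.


Check all pairs for overlapping intervals.
Two intervals (s1,e1) and (s2,e2) overlap if s1 < e2 and s2 < e1.
v0 (2-7) vs v1..v3: overlaps v1 -> 1
v1 (6-11) vs v2..v3: overlaps none -> 0
v2 (12-17) vs v3: overlaps v3 -> 1
Total overlapping pairs = 1 + 0 + 1 = 2

2


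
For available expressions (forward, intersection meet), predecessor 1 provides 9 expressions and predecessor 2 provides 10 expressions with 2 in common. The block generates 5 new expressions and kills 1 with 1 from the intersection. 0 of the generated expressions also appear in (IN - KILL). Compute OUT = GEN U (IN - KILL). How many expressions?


IN = intersection of predecessors = 2
IN - KILL = 2 - 1 = 1
|OUT| = |GEN| + |IN - KILL| - |GEN ∩ (IN - KILL)| = 5 + 1 - 0 = 6

6


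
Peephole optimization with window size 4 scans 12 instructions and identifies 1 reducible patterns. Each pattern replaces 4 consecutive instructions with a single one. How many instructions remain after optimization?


Each match removes 3 instructions.
Total removed = 1 * 3 = 3
Remaining = 12 - 3 = 9

9


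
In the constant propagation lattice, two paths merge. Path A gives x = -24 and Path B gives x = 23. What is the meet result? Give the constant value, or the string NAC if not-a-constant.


Meet operation: if both paths give the same constant, result is that constant; if they differ, result is NAC (not-a-constant).
Path A: -24, Path B: 23 -> differ
Result: not-a-constant -> NAC

NAC


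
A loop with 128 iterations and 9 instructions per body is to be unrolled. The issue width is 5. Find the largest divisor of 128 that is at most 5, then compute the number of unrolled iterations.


Largest divisor of 128 <= 5 is 4
New iterations = 128 / 4 = 32

32


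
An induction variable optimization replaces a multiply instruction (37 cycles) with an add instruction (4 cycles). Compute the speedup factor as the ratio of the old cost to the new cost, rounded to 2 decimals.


Ratio = mult_cost / add_cost = 37 / 4 = 9.25

9.25


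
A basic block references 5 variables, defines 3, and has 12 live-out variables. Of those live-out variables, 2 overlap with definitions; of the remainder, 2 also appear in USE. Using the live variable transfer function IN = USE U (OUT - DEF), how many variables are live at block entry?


OUT - DEF: 12 - 2 = 10
|IN| = |USE| + |OUT - DEF| - |USE ∩ (OUT - DEF)| = 5 + 10 - 2 = 13

13


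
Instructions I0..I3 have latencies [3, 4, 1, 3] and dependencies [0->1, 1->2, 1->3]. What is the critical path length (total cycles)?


Compute longest path through dependency graph: dist(Ik) = max over predecessors of dist + latency(Ik).
dist(I0) = latency 3 = 3
dist(I1) = dist(I0) + 4 = 3 + 4 = 7
dist(I2) = dist(I1) + 1 = 7 + 1 = 8
dist(I3) = dist(I1) + 3 = 7 + 3 = 10
Critical path = max dist = 10

10


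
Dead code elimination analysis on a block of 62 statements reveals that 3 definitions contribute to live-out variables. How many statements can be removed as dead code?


Dead code = total statements - live definitions
= 62 - 3 = 59

59


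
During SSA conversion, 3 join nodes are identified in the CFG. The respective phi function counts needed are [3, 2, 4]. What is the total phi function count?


Total phi functions = sum of phi functions at each join node
= 3 + 2 + 4 = 9

9


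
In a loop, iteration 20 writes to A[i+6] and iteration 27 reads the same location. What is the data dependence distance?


Distance = read iteration - write iteration
= 27 - 20 = 7

7


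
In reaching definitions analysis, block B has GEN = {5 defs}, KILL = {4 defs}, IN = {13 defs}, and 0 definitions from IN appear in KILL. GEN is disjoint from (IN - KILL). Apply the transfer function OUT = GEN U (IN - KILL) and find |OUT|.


IN - KILL: 13 - 0 = 13 surviving definitions
OUT = GEN + surviving = 5 + 13 = 18

18


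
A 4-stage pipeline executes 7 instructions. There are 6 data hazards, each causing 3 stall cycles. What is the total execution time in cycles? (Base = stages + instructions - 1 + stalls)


Base cycles = 4 + 7 - 1 = 10
Total stalls = 6 * 3 = 18
Total = 10 + 18 = 28

28


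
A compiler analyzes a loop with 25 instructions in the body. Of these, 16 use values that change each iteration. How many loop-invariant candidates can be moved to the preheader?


Invariant candidates = total - loop-dependent
= 25 - 16 = 9

9


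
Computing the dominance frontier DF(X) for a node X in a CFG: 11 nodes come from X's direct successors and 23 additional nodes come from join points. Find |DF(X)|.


DF(X) = direct successor contributions + join point contributions
= 11 + 23 = 34

34


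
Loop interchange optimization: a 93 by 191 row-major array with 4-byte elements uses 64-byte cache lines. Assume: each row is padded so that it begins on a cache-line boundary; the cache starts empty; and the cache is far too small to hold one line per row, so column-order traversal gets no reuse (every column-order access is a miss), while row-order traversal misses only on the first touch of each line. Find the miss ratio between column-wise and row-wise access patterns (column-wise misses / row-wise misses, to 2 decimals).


Each row occupies 191 * 4 = 764 bytes and starts on a line boundary, so it spans ceil(764 / 64) = 12 cache lines.
Row-major traversal misses (one per line touched): 93 * ceil(191 * 4 / 64) = 1116
Column-major traversal misses (no reuse, every access misses): 93 * 191 = 17763
Ratio = 17763 / 1116 = 15.92

15.92


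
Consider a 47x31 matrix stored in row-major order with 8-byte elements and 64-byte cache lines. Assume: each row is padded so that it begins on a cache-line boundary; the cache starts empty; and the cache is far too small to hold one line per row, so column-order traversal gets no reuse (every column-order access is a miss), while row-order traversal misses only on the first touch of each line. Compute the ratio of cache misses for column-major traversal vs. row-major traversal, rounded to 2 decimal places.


Each row occupies 31 * 8 = 248 bytes and starts on a line boundary, so it spans ceil(248 / 64) = 4 cache lines.
Row-major traversal misses (one per line touched): 47 * ceil(31 * 8 / 64) = 188
Column-major traversal misses (no reuse, every access misses): 47 * 31 = 1457
Ratio = 1457 / 188 = 7.75

7.75


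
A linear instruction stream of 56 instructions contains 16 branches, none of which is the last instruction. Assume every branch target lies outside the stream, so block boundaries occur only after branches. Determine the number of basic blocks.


With no in-sequence branch targets, the leaders are the first instruction plus the instruction after each branch.
Number of basic blocks = branches + 1
= 16 + 1 = 17

17


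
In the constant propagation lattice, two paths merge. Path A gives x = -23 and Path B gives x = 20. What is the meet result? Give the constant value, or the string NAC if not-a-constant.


Meet operation: if both paths give the same constant, result is that constant; if they differ, result is NAC (not-a-constant).
Path A: -23, Path B: 20 -> differ
Result: not-a-constant -> NAC

NAC


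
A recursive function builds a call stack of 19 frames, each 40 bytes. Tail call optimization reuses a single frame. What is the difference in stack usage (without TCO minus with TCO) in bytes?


Without TCO: 19 * 40 = 760 bytes
With TCO: reuse 1 frame = 40 bytes
Savings = 760 - 40 = 720

720


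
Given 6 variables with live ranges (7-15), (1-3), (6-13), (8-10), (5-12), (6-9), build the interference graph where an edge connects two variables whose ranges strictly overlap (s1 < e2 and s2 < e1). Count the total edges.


Check all pairs for overlapping intervals.
Two intervals (s1,e1) and (s2,e2) overlap if s1 < e2 and s2 < e1.
v0 (7-15) vs v1..v5: overlaps v2, v3, v4, v5 -> 4
v1 (1-3) vs v2..v5: overlaps none -> 0
v2 (6-13) vs v3..v5: overlaps v3, v4, v5 -> 3
v3 (8-10) vs v4..v5: overlaps v4, v5 -> 2
v4 (5-12) vs v5: overlaps v5 -> 1
Total overlapping pairs = 4 + 0 + 3 + 2 + 1 = 10

10


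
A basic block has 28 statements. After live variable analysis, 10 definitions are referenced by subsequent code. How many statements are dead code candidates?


Dead code = total statements - live definitions
= 28 - 10 = 18

18


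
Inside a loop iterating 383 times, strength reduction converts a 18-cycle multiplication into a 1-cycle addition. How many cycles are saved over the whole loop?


Per-iteration saving = 18 - 1 = 17
Total saved = 383 * 17 = 6511

6511


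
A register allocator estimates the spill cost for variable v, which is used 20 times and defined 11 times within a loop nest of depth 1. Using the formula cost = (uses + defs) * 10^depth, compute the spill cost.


uses + defs = 20 + 11 = 31
10^1 = 10
Spill cost = 31 * 10 = 310

310


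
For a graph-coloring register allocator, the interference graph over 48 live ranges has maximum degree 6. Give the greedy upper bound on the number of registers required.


Greedy coloring never needs more than (max_degree + 1) colors: when coloring a vertex, at most max_degree neighbors are already colored.
Upper bound = 6 + 1 = 7

7


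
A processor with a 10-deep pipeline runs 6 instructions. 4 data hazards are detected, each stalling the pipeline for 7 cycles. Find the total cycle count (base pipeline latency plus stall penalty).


Base cycles = 10 + 6 - 1 = 15
Total stalls = 4 * 7 = 28
Total = 15 + 28 = 43

43


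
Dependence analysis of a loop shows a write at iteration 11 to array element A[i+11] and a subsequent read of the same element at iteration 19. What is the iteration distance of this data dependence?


Distance = read iteration - write iteration
= 19 - 11 = 8

8


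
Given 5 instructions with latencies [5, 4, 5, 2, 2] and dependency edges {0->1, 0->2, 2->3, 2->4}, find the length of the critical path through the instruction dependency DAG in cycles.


Compute longest path through dependency graph: dist(Ik) = max over predecessors of dist + latency(Ik).
dist(I0) = latency 5 = 5
dist(I1) = dist(I0) + 4 = 5 + 4 = 9
dist(I2) = dist(I0) + 5 = 5 + 5 = 10
dist(I3) = dist(I2) + 2 = 10 + 2 = 12
dist(I4) = dist(I2) + 2 = 10 + 2 = 12
Critical path = max dist = 12

12


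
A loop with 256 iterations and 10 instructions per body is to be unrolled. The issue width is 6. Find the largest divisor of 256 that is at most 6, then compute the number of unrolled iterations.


Largest divisor of 256 <= 6 is 4
New iterations = 256 / 4 = 64

64


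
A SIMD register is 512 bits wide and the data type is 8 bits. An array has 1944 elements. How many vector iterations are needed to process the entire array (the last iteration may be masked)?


Width = 512 / 8 = 64 elements per vector op
Iterations = ceil(1944 / 64) = 31

31


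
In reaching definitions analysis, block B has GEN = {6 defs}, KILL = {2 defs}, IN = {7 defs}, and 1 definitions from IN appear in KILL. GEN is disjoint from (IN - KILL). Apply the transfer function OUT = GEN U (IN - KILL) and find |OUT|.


IN - KILL: 7 - 1 = 6 surviving definitions
OUT = GEN + surviving = 6 + 6 = 12

12


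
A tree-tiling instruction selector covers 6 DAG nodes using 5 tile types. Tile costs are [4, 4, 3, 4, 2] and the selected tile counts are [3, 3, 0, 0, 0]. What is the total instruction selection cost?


Total cost = sum(count_i * cost_i)
= 3*4 + 3*4 + 0*3 + 0*4 + 0*2
= 24

24


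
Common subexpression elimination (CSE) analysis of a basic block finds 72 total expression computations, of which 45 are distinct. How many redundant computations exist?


CSE count = total expressions - unique expressions
= 72 - 45 = 27

27


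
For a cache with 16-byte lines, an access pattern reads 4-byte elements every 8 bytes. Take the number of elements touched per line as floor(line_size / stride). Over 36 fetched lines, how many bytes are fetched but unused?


Elements per line = floor(16 / 8) = 2
Bytes used per line = 2 * 4 = 8
Wasted per line = 16 - 8 = 8
Total wasted = 8 * 36 = 288

288


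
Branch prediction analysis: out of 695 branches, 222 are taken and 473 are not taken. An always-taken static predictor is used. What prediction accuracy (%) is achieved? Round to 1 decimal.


Predictor: always-taken
Correct predictions = 222
Accuracy = 222 / 695 * 100 = 31.9%

31.9


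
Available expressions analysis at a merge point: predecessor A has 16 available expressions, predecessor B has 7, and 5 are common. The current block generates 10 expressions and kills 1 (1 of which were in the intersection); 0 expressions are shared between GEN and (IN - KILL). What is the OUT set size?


IN = intersection of predecessors = 5
IN - KILL = 5 - 1 = 4
|OUT| = |GEN| + |IN - KILL| - |GEN ∩ (IN - KILL)| = 10 + 4 - 0 = 14

14


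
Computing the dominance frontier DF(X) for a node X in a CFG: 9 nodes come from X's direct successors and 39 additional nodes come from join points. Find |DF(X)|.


DF(X) = direct successor contributions + join point contributions
= 9 + 39 = 48

48


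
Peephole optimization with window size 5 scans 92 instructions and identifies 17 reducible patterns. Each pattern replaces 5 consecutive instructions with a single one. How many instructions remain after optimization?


Each match removes 4 instructions.
Total removed = 17 * 4 = 68
Remaining = 92 - 68 = 24

24


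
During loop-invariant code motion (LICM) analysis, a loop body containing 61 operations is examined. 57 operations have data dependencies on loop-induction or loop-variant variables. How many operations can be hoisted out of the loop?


Invariant candidates = total - loop-dependent
= 61 - 57 = 4

4


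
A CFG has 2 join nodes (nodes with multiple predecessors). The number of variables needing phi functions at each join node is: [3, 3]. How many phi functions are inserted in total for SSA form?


Total phi functions = sum of phi functions at each join node
= 3 + 3 = 6

6


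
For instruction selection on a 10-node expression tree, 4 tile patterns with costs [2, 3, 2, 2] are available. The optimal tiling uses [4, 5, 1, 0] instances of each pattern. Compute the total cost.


Total cost = sum(count_i * cost_i)
= 4*2 + 5*3 + 1*2 + 0*2
= 25

25


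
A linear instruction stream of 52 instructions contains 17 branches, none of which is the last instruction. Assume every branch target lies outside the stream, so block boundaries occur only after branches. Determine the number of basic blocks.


With no in-sequence branch targets, the leaders are the first instruction plus the instruction after each branch.
Number of basic blocks = branches + 1
= 17 + 1 = 18

18


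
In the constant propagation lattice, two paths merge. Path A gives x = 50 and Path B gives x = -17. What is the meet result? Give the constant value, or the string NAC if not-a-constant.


Meet operation: if both paths give the same constant, result is that constant; if they differ, result is NAC (not-a-constant).
Path A: 50, Path B: -17 -> differ
Result: not-a-constant -> NAC

NAC


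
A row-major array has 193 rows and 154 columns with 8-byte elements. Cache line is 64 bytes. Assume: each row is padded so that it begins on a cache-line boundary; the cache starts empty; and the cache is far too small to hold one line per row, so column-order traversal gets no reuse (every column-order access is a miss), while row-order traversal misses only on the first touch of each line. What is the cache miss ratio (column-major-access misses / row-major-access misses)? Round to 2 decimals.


Each row occupies 154 * 8 = 1232 bytes and starts on a line boundary, so it spans ceil(1232 / 64) = 20 cache lines.
Row-major traversal misses (one per line touched): 193 * ceil(154 * 8 / 64) = 3860
Column-major traversal misses (no reuse, every access misses): 193 * 154 = 29722
Ratio = 29722 / 3860 = 7.7

7.7


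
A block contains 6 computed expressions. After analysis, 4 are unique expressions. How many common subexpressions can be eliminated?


CSE count = total expressions - unique expressions
= 6 - 4 = 2

2


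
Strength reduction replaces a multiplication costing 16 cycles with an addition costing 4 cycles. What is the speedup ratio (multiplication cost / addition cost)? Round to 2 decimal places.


Ratio = mult_cost / add_cost = 16 / 4 = 4.0

4.0


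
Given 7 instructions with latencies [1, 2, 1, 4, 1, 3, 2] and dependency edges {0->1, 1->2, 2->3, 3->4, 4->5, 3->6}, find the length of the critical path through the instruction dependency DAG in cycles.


Compute longest path through dependency graph: dist(Ik) = max over predecessors of dist + latency(Ik).
dist(I0) = latency 1 = 1
dist(I1) = dist(I0) + 2 = 1 + 2 = 3
dist(I2) = dist(I1) + 1 = 3 + 1 = 4
dist(I3) = dist(I2) + 4 = 4 + 4 = 8
dist(I4) = dist(I3) + 1 = 8 + 1 = 9
dist(I5) = dist(I4) + 3 = 9 + 3 = 12
dist(I6) = dist(I3) + 2 = 8 + 2 = 10
Critical path = max dist = 12

12


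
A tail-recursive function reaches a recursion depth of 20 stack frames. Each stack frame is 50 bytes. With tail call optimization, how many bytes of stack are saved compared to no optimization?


Without TCO: 20 * 50 = 1000 bytes
With TCO: reuse 1 frame = 50 bytes
Savings = 1000 - 50 = 950

950


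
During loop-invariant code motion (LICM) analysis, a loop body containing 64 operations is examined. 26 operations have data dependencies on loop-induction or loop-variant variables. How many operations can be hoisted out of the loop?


Invariant candidates = total - loop-dependent
= 64 - 26 = 38

38


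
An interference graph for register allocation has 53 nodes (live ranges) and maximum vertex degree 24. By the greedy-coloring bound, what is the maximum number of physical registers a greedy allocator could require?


Greedy coloring never needs more than (max_degree + 1) colors: when coloring a vertex, at most max_degree neighbors are already colored.
Upper bound = 24 + 1 = 25

25


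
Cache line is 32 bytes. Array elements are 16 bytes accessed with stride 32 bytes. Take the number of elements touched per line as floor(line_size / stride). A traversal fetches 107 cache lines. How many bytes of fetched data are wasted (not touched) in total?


Elements per line = floor(32 / 32) = 1
Bytes used per line = 1 * 16 = 16
Wasted per line = 32 - 16 = 16
Total wasted = 16 * 107 = 1712

1712


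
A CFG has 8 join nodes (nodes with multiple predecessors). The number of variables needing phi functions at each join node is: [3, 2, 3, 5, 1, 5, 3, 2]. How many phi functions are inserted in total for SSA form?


Total phi functions = sum of phi functions at each join node
= 3 + 2 + 3 + 5 + 1 + 5 + 3 + 2 = 24

24


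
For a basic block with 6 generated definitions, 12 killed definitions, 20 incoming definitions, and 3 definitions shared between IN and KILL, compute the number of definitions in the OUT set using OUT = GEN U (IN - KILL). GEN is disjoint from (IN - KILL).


IN - KILL: 20 - 3 = 17 surviving definitions
OUT = GEN + surviving = 6 + 17 = 23

23


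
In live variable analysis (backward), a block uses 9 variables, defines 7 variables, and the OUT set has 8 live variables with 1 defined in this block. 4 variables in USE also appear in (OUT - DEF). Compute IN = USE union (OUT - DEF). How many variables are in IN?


OUT - DEF: 8 - 1 = 7
|IN| = |USE| + |OUT - DEF| - |USE ∩ (OUT - DEF)| = 9 + 7 - 4 = 12

12


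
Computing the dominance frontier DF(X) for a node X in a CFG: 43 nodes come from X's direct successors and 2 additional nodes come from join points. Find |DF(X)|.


DF(X) = direct successor contributions + join point contributions
= 43 + 2 = 45

45


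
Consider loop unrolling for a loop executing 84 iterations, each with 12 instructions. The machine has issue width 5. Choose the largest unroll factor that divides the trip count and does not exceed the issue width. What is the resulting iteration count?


Largest divisor of 84 <= 5 is 4
New iterations = 84 / 4 = 21

21


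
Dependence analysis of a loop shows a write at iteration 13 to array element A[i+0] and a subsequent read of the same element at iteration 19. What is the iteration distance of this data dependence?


Distance = read iteration - write iteration
= 19 - 13 = 6

6


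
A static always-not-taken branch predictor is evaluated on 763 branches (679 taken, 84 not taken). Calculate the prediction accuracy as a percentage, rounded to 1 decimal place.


Predictor: always-not-taken
Correct predictions = 84
Accuracy = 84 / 763 * 100 = 11.0%

11.0


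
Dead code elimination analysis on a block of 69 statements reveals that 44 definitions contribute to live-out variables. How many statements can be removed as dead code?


Dead code = total statements - live definitions
= 69 - 44 = 25

25


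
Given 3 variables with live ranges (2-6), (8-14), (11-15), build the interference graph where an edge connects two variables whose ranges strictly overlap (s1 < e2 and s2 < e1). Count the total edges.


Check all pairs for overlapping intervals.
Two intervals (s1,e1) and (s2,e2) overlap if s1 < e2 and s2 < e1.
v0 (2-6) vs v1..v2: overlaps none -> 0
v1 (8-14) vs v2: overlaps v2 -> 1
Total overlapping pairs = 0 + 1 = 1

1


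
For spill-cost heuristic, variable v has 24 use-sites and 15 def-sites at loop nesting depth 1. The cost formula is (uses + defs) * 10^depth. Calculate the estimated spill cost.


uses + defs = 24 + 15 = 39
10^1 = 10
Spill cost = 39 * 10 = 390

390


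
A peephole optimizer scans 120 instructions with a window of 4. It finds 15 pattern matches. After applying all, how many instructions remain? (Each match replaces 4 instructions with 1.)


Each match removes 3 instructions.
Total removed = 15 * 3 = 45
Remaining = 120 - 45 = 75

75


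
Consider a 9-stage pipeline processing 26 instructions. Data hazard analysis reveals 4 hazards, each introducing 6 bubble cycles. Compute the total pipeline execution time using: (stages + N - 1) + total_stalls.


Base cycles = 9 + 26 - 1 = 34
Total stalls = 4 * 6 = 24
Total = 34 + 24 = 58

58


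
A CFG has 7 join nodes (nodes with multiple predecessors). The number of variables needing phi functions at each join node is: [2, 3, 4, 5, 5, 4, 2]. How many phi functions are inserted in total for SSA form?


Total phi functions = sum of phi functions at each join node
= 2 + 3 + 4 + 5 + 5 + 4 + 2 = 25

25


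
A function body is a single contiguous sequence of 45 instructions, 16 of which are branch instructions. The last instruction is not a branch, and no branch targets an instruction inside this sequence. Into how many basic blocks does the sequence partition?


With no in-sequence branch targets, the leaders are the first instruction plus the instruction after each branch.
Number of basic blocks = branches + 1
= 16 + 1 = 17

17


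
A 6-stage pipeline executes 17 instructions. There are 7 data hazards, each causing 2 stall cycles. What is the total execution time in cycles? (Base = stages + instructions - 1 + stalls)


Base cycles = 6 + 17 - 1 = 22
Total stalls = 7 * 2 = 14
Total = 22 + 14 = 36

36


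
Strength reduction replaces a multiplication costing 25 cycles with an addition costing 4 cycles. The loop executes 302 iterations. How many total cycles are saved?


Per-iteration saving = 25 - 4 = 21
Total saved = 302 * 21 = 6342

6342


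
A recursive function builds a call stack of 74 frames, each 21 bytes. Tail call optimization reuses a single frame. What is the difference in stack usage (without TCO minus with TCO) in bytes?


Without TCO: 74 * 21 = 1554 bytes
With TCO: reuse 1 frame = 21 bytes
Savings = 1554 - 21 = 1533

1533


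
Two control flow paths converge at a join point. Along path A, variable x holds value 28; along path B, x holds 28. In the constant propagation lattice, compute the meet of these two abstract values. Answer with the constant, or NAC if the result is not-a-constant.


Meet operation: if both paths give the same constant, result is that constant; if they differ, result is NAC (not-a-constant).
Path A: 28, Path B: 28 -> equal
Result: constant -> 28

28


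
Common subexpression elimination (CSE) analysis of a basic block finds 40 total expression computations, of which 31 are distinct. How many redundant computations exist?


CSE count = total expressions - unique expressions
= 40 - 31 = 9

9


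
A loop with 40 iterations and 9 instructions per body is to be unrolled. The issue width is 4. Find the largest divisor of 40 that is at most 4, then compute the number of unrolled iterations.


Largest divisor of 40 <= 4 is 4
New iterations = 40 / 4 = 10

10


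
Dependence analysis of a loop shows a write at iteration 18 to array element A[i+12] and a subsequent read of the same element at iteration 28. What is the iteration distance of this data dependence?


Distance = read iteration - write iteration
= 28 - 18 = 10

10


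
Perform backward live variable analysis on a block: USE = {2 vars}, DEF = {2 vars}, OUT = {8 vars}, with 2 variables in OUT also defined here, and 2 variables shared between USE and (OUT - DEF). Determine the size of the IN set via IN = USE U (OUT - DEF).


OUT - DEF: 8 - 2 = 6
|IN| = |USE| + |OUT - DEF| - |USE ∩ (OUT - DEF)| = 2 + 6 - 2 = 6

6


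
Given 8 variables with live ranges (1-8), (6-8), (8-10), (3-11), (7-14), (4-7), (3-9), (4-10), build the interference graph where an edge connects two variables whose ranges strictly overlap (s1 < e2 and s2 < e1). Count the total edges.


Check all pairs for overlapping intervals.
Two intervals (s1,e1) and (s2,e2) overlap if s1 < e2 and s2 < e1.
v0 (1-8) vs v1..v7: overlaps v1, v3, v4, v5, v6, v7 -> 6
v1 (6-8) vs v2..v7: overlaps v3, v4, v5, v6, v7 -> 5
v2 (8-10) vs v3..v7: overlaps v3, v4, v6, v7 -> 4
v3 (3-11) vs v4..v7: overlaps v4, v5, v6, v7 -> 4
v4 (7-14) vs v5..v7: overlaps v6, v7 -> 2
v5 (4-7) vs v6..v7: overlaps v6, v7 -> 2
v6 (3-9) vs v7: overlaps v7 -> 1
Total overlapping pairs = 6 + 5 + 4 + 4 + 2 + 2 + 1 = 24

24


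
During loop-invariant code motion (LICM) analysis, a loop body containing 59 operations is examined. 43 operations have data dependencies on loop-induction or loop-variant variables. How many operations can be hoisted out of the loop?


Invariant candidates = total - loop-dependent
= 59 - 43 = 16

16


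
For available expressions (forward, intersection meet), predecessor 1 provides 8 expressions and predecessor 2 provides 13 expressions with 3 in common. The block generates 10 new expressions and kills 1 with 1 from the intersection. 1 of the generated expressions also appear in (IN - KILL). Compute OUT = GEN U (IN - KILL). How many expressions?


IN = intersection of predecessors = 3
IN - KILL = 3 - 1 = 2
|OUT| = |GEN| + |IN - KILL| - |GEN ∩ (IN - KILL)| = 10 + 2 - 1 = 11

11


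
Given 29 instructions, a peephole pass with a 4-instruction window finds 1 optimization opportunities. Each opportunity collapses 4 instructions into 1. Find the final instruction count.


Each match removes 3 instructions.
Total removed = 1 * 3 = 3
Remaining = 29 - 3 = 26

26


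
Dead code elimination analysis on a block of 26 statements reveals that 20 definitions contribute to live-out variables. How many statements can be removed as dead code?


Dead code = total statements - live definitions
= 26 - 20 = 6

6


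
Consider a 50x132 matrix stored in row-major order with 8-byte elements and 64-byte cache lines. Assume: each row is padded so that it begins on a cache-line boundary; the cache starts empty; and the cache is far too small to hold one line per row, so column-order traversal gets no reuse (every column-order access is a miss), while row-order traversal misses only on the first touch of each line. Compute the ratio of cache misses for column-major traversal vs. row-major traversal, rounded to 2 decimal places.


Each row occupies 132 * 8 = 1056 bytes and starts on a line boundary, so it spans ceil(1056 / 64) = 17 cache lines.
Row-major traversal misses (one per line touched): 50 * ceil(132 * 8 / 64) = 850
Column-major traversal misses (no reuse, every access misses): 50 * 132 = 6600
Ratio = 6600 / 850 = 7.76

7.76


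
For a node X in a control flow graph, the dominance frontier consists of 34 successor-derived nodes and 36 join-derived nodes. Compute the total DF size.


DF(X) = direct successor contributions + join point contributions
= 34 + 36 = 70

70


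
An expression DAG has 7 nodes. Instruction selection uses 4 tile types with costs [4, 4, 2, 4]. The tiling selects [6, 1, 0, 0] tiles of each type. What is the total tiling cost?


Total cost = sum(count_i * cost_i)
= 6*4 + 1*4 + 0*2 + 0*4
= 28

28
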